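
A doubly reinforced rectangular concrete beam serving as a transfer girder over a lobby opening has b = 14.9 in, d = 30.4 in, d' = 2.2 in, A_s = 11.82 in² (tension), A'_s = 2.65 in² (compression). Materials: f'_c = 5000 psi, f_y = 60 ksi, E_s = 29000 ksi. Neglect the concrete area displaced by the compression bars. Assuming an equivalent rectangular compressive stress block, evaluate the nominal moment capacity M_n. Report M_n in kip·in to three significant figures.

Assume both steels yield.
a = (A_s − A'_s) f_y/(0.85 f'_c b) = (11.82 − 2.65) × 60/(0.85 × 5 × 14.9) = 8.689 in.
c = a/β₁ = 8.689/0.8 = 10.861 in; ε'_s = 0.003(c − d')/c = 0.0024 ≥ ε_y = 0.0021, so the compression steel yields.
M_n = (A_s − A'_s) f_y (d − a/2) + A'_s f_y (d − d') = 550.2 × (30.4 − 4.3445) + 159 × (30.4 − 2.2) = 14335.7 + 4483.8 = 18819.5 kip·in.

M_n ≈ 18800 kip·in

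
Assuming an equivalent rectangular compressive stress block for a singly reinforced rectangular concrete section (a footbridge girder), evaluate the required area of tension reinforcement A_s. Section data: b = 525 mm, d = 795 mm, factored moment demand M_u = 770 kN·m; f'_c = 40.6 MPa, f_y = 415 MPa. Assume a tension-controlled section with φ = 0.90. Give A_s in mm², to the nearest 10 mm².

A_s ≈ 2700 mm²

M_n = M_u/φ = 770/0.90 = 855.556 kN·m.
With M_n = 0.85 f'_c a b (d − a/2), solve the quadratic for a:
a = d − √(d² − 2M_n/(0.85 f'_c b)) = 795 − √(795² − 2 × 855.556×10⁶/(0.85 × 40.6 × 525)) = 61.80 mm.
A_s = 0.85 f'_c a b / f_y = 0.85 × 40.6 × 61.80 × 525 / 415 = 2698.0 mm².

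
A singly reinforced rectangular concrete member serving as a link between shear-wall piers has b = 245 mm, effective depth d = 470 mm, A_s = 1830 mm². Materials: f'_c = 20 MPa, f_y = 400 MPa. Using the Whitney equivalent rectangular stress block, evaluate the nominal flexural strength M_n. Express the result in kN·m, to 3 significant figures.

M_n ≈ 280 kN·m

T = A_s f_y = 1830 × 400 = 732000 N = 732 kN.
From C = T: a = T/(0.85 f'_c b) = 732000/(0.85 × 20 × 245) = 175.75 mm.
M_n = T(d − a/2) = 732 kN × (470 − 87.875) mm = 279.72 kN·m.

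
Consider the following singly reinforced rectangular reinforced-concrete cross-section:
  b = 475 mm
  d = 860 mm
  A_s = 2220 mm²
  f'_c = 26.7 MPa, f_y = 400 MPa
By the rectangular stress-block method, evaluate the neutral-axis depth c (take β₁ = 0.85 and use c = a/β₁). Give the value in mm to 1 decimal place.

c ≈ 96.9 mm

T = A_s f_y = 2220 × 400 = 888000 N = 888 kN.
Setting C = 0.85 f'_c a b equal to T: a = 888000/(0.85 × 26.7 × 475) = 82.374 mm.
With β₁ = 0.85, c = a/β₁ = 82.374/0.85 = 96.9 mm.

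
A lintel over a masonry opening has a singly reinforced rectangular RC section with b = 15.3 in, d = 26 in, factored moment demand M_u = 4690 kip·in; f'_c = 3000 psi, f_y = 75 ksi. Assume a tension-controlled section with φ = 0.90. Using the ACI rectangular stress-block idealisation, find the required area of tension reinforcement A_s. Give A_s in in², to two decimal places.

A_s ≈ 3.01 in²

M_n = M_u/φ = 4690/0.90 = 5211.11 kip·in.
From M_n = 0.85 f'_c a b (d − a/2):
a = d − √(d² − 2M_n/(0.85 f'_c b)) = 26 − √(26² − 2 × 5211.11/(0.85 × 3 × 15.3)) = 5.780 in.
A_s = 0.85 f'_c a b / f_y = 0.85 × 3 × 5.780 × 15.3 / 75 = 3.007 in².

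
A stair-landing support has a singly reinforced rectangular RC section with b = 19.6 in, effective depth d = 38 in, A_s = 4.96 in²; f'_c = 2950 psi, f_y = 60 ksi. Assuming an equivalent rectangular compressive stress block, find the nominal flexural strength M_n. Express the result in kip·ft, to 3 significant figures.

T = A_s f_y = 4.96 × 60 = 297.6 kips.
a = T/(0.85 f'_c b) = 297.6/(0.85 × 2.95 × 19.6) = 6.055 in.
M_n = T(d − a/2) = 297.6 × (38 − 3.0275) = 10407.8 kip·in = 10407.8/12 = 867.32 kip·ft.

M_n ≈ 867 kip·ft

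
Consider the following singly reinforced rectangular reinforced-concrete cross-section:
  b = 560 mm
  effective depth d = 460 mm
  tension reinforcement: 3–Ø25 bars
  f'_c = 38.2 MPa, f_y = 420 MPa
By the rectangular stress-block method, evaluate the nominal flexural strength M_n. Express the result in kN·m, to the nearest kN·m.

M_n ≈ 274 kN·m

A_s = 3 × 491 = 1473 mm².
T = A_s f_y = 1473 × 420 = 618660 N = 618.66 kN.
From C = T: a = T/(0.85 f'_c b) = 618660/(0.85 × 38.2 × 560) = 34.02 mm.
M_n = T(d − a/2) = 618.66 kN × (460 − 17.01) mm = 274.06 kN·m.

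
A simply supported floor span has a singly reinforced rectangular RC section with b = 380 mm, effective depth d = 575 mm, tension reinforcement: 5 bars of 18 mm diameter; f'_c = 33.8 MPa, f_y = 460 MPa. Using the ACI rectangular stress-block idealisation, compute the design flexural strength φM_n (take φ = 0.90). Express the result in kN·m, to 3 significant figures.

φM_n ≈ 288 kN·m

A_s = 5 × 254 = 1270 mm².
T = A_s f_y = 1270 × 460 = 584200 N = 584.2 kN.
From C = T: a = T/(0.85 f'_c b) = 584200/(0.85 × 33.8 × 380) = 53.51 mm.
M_n = T(d − a/2) = 584.2 kN × (575 − 26.755) mm = 320.28 kN·m.
φM_n = 0.90 × 320.28 = 288.25 kN·m.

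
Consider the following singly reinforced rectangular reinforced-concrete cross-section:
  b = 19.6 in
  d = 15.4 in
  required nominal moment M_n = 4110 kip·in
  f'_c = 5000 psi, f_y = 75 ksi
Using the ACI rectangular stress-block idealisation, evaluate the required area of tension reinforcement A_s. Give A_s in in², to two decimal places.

A_s ≈ 4.03 in²

From M_n = 0.85 f'_c a b (d − a/2):
a = d − √(d² − 2M_n/(0.85 f'_c b)) = 15.4 − √(15.4² − 2 × 4110/(0.85 × 5 × 19.6)) = 3.632 in.
A_s = 0.85 f'_c a b / f_y = 0.85 × 5 × 3.632 × 19.6 / 75 = 4.034 in².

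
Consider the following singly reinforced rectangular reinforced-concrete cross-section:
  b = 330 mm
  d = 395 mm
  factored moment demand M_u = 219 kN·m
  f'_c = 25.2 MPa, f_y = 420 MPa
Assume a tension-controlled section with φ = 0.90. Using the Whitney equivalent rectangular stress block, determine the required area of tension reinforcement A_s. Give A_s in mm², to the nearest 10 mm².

A_s ≈ 1680 mm²

M_n = M_u/φ = 219/0.90 = 243.333 kN·m.
With M_n = 0.85 f'_c a b (d − a/2), solve the quadratic for a:
a = d − √(d² − 2M_n/(0.85 f'_c b)) = 395 − √(395² − 2 × 243.333×10⁶/(0.85 × 25.2 × 330)) = 99.74 mm.
A_s = 0.85 f'_c a b / f_y = 0.85 × 25.2 × 99.74 × 330 / 420 = 1678.6 mm².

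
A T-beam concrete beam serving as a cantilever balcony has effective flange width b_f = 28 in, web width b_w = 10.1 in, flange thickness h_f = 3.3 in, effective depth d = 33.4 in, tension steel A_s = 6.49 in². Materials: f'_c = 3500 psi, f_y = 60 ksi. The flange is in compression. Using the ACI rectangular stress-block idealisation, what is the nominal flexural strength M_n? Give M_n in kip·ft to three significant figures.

M_n ≈ 996 kip·ft

Tension: T = A_s f_y = 6.49 × 60 = 389.4 kips.
Try a within the flange: a = T/(0.85 f'_c b_f) = 389.4/(0.85 × 3.5 × 28) = 4.675 in.
a = 4.675 > h_f = 3.3 in: the block extends into the web. Split into flange-overhang and web parts.
C_f = 0.85 f'_c (b_f − b_w) h_f = 0.85 × 3.5 × (28 − 10.1) × 3.3 = 175.7 kips.
Remaining web compression depth: a_w = (T − C_f)/(0.85 f'_c b_w) = (389.4 − 175.7)/(0.85 × 3.5 × 10.1) = 7.112 in.
M_n = C_f(d − h_f/2) + (T − C_f)(d − a_w/2) = 175.7 × (33.4 − 1.65) + 213.7 × (33.4 − 3.556) = 5578.5 + 6377.7 = 11956.2 kip·in.
M_n = 11956.2/12 = 996.35 kip·ft.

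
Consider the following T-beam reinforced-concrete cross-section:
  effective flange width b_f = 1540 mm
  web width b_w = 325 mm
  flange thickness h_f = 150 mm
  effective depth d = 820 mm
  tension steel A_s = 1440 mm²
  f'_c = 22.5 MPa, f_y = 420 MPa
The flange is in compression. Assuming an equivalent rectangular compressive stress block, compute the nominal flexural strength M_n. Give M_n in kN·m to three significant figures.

Tension: T = A_s f_y = 1440 × 420 = 604800 N.
Try a within the flange: a = T/(0.85 f'_c b_f) = 604800/(0.85 × 22.5 × 1540) = 20.53 mm.
Since a = 20.53 ≤ h_f = 150 mm, the stress block lies entirely in the flange; analyse as a rectangular beam of width b_f.
M_n = T(d − a/2) = 604800 × (820 − 10.265) = 489.73 × 10⁶ N·mm.
M_n = 489.73 kN·m.

M_n ≈ 490 kN·m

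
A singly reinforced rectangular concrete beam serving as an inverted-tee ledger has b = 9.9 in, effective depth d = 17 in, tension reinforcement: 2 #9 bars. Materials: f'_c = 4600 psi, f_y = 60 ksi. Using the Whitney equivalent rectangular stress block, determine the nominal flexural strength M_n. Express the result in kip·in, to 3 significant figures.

A_s = 2 × 1 = 2 in².
T = A_s f_y = 2 × 60 = 120 kips.
a = T/(0.85 f'_c b) = 120/(0.85 × 4.6 × 9.9) = 3.100 in.
M_n = T(d − a/2) = 120 × (17 − 1.55) = 1854.0 kip·in.

M_n ≈ 1850 kip·in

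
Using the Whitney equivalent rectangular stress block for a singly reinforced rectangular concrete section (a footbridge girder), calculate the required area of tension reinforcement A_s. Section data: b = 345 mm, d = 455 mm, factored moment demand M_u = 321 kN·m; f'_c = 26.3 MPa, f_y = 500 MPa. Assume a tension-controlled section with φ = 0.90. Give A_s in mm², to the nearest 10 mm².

A_s ≈ 1800 mm²

M_n = M_u/φ = 321/0.90 = 356.667 kN·m.
With M_n = 0.85 f'_c a b (d − a/2), solve the quadratic for a:
a = d − √(d² − 2M_n/(0.85 f'_c b)) = 455 − √(455² − 2 × 356.667×10⁶/(0.85 × 26.3 × 345)) = 116.57 mm.
A_s = 0.85 f'_c a b / f_y = 0.85 × 26.3 × 116.57 × 345 / 500 = 1798.1 mm².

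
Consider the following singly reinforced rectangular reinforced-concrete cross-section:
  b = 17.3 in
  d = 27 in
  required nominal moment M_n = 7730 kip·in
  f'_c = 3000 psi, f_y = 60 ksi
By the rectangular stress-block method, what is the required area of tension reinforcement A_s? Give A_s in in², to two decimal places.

A_s ≈ 5.55 in²

From M_n = 0.85 f'_c a b (d − a/2):
a = d − √(d² − 2M_n/(0.85 f'_c b)) = 27 − √(27² − 2 × 7730/(0.85 × 3 × 17.3)) = 7.544 in.
A_s = 0.85 f'_c a b / f_y = 0.85 × 3 × 7.544 × 17.3 / 60 = 5.547 in².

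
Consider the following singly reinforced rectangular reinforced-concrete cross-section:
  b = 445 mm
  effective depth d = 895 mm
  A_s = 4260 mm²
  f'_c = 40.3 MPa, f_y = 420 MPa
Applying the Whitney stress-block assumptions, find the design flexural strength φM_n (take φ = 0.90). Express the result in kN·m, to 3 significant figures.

T = A_s f_y = 4260 × 420 = 1789200 N = 1789.2 kN.
From C = T: a = T/(0.85 f'_c b) = 1789200/(0.85 × 40.3 × 445) = 117.37 mm.
M_n = T(d − a/2) = 1789.2 kN × (895 − 58.685) mm = 1496.33 kN·m.
φM_n = 0.90 × 1496.33 = 1346.70 kN·m.

φM_n ≈ 1350 kN·m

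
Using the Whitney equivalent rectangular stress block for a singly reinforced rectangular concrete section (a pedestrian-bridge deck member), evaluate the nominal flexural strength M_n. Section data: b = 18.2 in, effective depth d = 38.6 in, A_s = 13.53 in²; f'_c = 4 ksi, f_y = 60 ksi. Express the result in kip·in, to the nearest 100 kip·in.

T = A_s f_y = 13.53 × 60 = 811.8 kips.
a = T/(0.85 f'_c b) = 811.8/(0.85 × 4 × 18.2) = 13.119 in.
M_n = T(d − a/2) = 811.8 × (38.6 − 6.5595) = 26010.5 kip·in.

M_n ≈ 26000 kip·in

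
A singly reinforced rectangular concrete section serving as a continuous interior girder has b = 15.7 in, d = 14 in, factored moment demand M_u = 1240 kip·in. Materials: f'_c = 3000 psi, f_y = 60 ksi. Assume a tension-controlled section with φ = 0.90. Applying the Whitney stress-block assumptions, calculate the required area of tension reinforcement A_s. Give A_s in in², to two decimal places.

M_n = M_u/φ = 1240/0.90 = 1377.78 kip·in.
From M_n = 0.85 f'_c a b (d − a/2):
a = d − √(d² − 2M_n/(0.85 f'_c b)) = 14 − √(14² − 2 × 1377.78/(0.85 × 3 × 15.7)) = 2.723 in.
A_s = 0.85 f'_c a b / f_y = 0.85 × 3 × 2.723 × 15.7 / 60 = 1.817 in².

A_s ≈ 1.82 in²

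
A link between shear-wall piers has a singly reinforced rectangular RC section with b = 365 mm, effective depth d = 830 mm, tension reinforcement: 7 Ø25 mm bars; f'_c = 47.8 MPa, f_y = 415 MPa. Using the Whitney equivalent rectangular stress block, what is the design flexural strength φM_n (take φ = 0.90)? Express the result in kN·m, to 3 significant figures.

A_s = 7 × 491 = 3437 mm².
T = A_s f_y = 3437 × 415 = 1426355 N = 1426.355 kN.
From C = T: a = T/(0.85 f'_c b) = 1426355/(0.85 × 47.8 × 365) = 96.18 mm.
M_n = T(d − a/2) = 1426.355 kN × (830 − 48.09) mm = 1115.28 kN·m.
φM_n = 0.90 × 1115.28 = 1003.75 kN·m.

φM_n ≈ 1000 kN·m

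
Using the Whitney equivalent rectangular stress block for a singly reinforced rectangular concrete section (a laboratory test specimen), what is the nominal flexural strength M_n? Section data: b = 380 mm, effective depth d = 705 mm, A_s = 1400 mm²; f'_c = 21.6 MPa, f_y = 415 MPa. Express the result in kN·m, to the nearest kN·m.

M_n ≈ 385 kN·m

T = A_s f_y = 1400 × 415 = 581000 N = 581 kN.
From C = T: a = T/(0.85 f'_c b) = 581000/(0.85 × 21.6 × 380) = 83.28 mm.
M_n = T(d − a/2) = 581 kN × (705 − 41.64) mm = 385.41 kN·m.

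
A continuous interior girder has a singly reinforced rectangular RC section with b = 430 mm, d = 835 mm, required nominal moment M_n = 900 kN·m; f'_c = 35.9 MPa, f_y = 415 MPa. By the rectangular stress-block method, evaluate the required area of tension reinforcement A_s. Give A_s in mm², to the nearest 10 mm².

With M_n = 0.85 f'_c a b (d − a/2), solve the quadratic for a:
a = d − √(d² − 2M_n/(0.85 f'_c b)) = 835 − √(835² − 2 × 900×10⁶/(0.85 × 35.9 × 430)) = 86.64 mm.
A_s = 0.85 f'_c a b / f_y = 0.85 × 35.9 × 86.64 × 430 / 415 = 2739.4 mm².

A_s ≈ 2740 mm²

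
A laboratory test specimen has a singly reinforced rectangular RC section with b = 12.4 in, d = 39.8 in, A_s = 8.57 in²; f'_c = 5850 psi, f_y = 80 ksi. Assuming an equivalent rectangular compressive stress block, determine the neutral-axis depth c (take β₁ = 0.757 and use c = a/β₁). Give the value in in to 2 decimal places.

c ≈ 14.69 in

T = A_s f_y = 8.57 × 80 = 685.6 kips.
a = T/(0.85 f'_c b) = 685.6/(0.85 × 5.85 × 12.4) = 11.1192 in.
With β₁ = 0.757, c = a/β₁ = 11.1192/0.757 = 14.69 in.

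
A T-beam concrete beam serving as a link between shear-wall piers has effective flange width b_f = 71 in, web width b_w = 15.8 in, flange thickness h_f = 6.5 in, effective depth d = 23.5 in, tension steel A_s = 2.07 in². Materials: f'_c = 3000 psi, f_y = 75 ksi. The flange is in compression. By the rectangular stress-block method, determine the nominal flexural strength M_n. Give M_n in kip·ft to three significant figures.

M_n ≈ 298 kip·ft

Tension: T = A_s f_y = 2.07 × 75 = 155.25 kips.
Try a within the flange: a = T/(0.85 f'_c b_f) = 155.25/(0.85 × 3 × 71) = 0.857 in.
Since a = 0.857 ≤ h_f = 6.5 in, the stress block lies entirely in the flange; analyse as a rectangular beam of width b_f.
M_n = T(d − a/2) = 155.25 × (23.5 − 0.4285) = 3581.9 kip·in.
M_n = 3581.9/12 = 298.49 kip·ft.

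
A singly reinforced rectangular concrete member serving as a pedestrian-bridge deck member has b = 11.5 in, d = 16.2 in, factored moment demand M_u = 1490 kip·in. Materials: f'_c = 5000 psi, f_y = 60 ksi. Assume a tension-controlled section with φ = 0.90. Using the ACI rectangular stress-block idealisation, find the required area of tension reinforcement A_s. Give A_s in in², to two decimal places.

A_s ≈ 1.83 in²

M_n = M_u/φ = 1490/0.90 = 1655.56 kip·in.
From M_n = 0.85 f'_c a b (d − a/2):
a = d − √(d² − 2M_n/(0.85 f'_c b)) = 16.2 − √(16.2² − 2 × 1655.56/(0.85 × 5 × 11.5)) = 2.247 in.
A_s = 0.85 f'_c a b / f_y = 0.85 × 5 × 2.247 × 11.5 / 60 = 1.830 in².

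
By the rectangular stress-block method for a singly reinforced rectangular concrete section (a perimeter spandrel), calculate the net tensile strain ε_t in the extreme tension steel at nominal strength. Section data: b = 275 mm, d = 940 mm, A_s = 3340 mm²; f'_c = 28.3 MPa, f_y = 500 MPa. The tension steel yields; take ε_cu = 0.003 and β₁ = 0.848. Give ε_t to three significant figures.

ε_t ≈ 0.00647

a = A_s f_y/(0.85 f'_c b) = 252.45 mm.
β₁ = 0.848, so c = a/β₁ = 252.45/0.848 = 297.70 mm.
From the linear strain diagram with ε_cu = 0.003: ε_t = 0.003 (d − c)/c = 0.003 × (940 − 297.70)/297.70 = 0.00647.
Since ε_t ≥ 0.005, the section is tension-controlled.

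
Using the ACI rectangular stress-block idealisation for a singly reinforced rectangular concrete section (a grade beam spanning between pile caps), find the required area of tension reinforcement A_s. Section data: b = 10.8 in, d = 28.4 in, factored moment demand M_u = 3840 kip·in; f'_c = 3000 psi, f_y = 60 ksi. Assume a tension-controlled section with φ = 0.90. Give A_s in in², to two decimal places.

M_n = M_u/φ = 3840/0.90 = 4266.67 kip·in.
From M_n = 0.85 f'_c a b (d − a/2):
a = d − √(d² − 2M_n/(0.85 f'_c b)) = 28.4 − √(28.4² − 2 × 4266.67/(0.85 × 3 × 10.8)) = 6.113 in.
A_s = 0.85 f'_c a b / f_y = 0.85 × 3 × 6.113 × 10.8 / 60 = 2.806 in².

A_s ≈ 2.81 in²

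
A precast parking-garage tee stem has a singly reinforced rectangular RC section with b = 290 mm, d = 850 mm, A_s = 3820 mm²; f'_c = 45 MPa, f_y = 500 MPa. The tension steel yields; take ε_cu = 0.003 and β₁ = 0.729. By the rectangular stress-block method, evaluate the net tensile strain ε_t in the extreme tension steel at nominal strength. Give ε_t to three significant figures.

a = A_s f_y/(0.85 f'_c b) = 172.19 mm.
β₁ = 0.729, so c = a/β₁ = 172.19/0.729 = 236.20 mm.
From the linear strain diagram with ε_cu = 0.003: ε_t = 0.003 (d − c)/c = 0.003 × (850 − 236.20)/236.20 = 0.00780.
Since ε_t ≥ 0.005, the section is tension-controlled.

ε_t ≈ 0.00780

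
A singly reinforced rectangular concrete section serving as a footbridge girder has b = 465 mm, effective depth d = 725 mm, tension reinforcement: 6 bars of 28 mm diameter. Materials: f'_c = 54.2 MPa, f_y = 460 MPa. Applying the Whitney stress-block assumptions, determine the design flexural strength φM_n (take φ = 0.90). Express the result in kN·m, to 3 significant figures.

A_s = 6 × 616 = 3696 mm².
T = A_s f_y = 3696 × 460 = 1700160 N = 1700.16 kN.
From C = T: a = T/(0.85 f'_c b) = 1700160/(0.85 × 54.2 × 465) = 79.36 mm.
M_n = T(d − a/2) = 1700.16 kN × (725 − 39.68) mm = 1165.15 kN·m.
φM_n = 0.90 × 1165.15 = 1048.64 kN·m.

φM_n ≈ 1050 kN·m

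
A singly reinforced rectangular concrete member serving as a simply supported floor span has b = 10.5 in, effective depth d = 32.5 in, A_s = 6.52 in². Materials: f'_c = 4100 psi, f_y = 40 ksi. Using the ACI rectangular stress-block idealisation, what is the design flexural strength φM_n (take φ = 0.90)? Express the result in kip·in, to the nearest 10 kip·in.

φM_n ≈ 6790 kip·in

T = A_s f_y = 6.52 × 40 = 260.8 kips.
a = T/(0.85 f'_c b) = 260.8/(0.85 × 4.1 × 10.5) = 7.127 in.
M_n = T(d − a/2) = 260.8 × (32.5 − 3.5635) = 7546.6 kip·in.
φM_n = 0.90 × 7546.6 = 6791.9 kip·in.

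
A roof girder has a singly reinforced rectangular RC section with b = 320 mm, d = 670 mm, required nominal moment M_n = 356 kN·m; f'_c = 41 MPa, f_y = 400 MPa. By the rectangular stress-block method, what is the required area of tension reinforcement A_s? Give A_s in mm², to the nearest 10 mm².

A_s ≈ 1380 mm²

With M_n = 0.85 f'_c a b (d − a/2), solve the quadratic for a:
a = d − √(d² − 2M_n/(0.85 f'_c b)) = 670 − √(670² − 2 × 356×10⁶/(0.85 × 41 × 320)) = 49.47 mm.
A_s = 0.85 f'_c a b / f_y = 0.85 × 41 × 49.47 × 320 / 400 = 1379.2 mm².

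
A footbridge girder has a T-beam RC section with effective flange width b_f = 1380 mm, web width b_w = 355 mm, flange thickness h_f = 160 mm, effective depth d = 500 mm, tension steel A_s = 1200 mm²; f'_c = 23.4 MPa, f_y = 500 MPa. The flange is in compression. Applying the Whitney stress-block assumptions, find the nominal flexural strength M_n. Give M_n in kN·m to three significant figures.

Tension: T = A_s f_y = 1200 × 500 = 600000 N.
Try a within the flange: a = T/(0.85 f'_c b_f) = 600000/(0.85 × 23.4 × 1380) = 21.86 mm.
Since a = 21.86 ≤ h_f = 160 mm, the stress block lies entirely in the flange; analyse as a rectangular beam of width b_f.
M_n = T(d − a/2) = 600000 × (500 − 10.93) = 293.44 × 10⁶ N·mm.
M_n = 293.44 kN·m.

M_n ≈ 293 kN·m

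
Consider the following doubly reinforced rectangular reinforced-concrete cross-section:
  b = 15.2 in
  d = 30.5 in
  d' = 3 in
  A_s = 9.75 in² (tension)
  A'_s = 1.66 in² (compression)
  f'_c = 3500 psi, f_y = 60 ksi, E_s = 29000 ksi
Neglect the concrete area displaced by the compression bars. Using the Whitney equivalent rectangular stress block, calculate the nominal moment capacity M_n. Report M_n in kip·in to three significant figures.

Assume both steels yield.
a = (A_s − A'_s) f_y/(0.85 f'_c b) = (9.75 − 1.66) × 60/(0.85 × 3.5 × 15.2) = 10.734 in.
c = a/β₁ = 10.734/0.85 = 12.628 in; ε'_s = 0.003(c − d')/c = 0.0023 ≥ ε_y = 0.0021, so the compression steel yields.
M_n = (A_s − A'_s) f_y (d − a/2) + A'_s f_y (d − d') = 485.4 × (30.5 − 5.367) + 99.6 × (30.5 − 3) = 12199.6 + 2739.0 = 14938.6 kip·in.

M_n ≈ 14900 kip·in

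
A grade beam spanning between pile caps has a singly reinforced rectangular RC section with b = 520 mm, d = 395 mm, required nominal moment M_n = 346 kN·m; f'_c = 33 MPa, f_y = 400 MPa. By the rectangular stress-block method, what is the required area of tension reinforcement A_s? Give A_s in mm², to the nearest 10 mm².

With M_n = 0.85 f'_c a b (d − a/2), solve the quadratic for a:
a = d − √(d² − 2M_n/(0.85 f'_c b)) = 395 − √(395² − 2 × 346×10⁶/(0.85 × 33 × 520)) = 65.48 mm.
A_s = 0.85 f'_c a b / f_y = 0.85 × 33 × 65.48 × 520 / 400 = 2387.7 mm².

A_s ≈ 2390 mm²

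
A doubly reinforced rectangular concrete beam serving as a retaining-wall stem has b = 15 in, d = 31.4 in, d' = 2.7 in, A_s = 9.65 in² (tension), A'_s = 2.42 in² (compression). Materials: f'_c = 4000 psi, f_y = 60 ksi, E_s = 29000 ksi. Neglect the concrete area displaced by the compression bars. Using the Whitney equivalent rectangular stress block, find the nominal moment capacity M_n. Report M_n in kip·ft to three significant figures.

M_n ≈ 1330 kip·ft

Assume both steels yield.
a = (A_s − A'_s) f_y/(0.85 f'_c b) = (9.65 − 2.42) × 60/(0.85 × 4 × 15) = 8.506 in.
c = a/β₁ = 8.506/0.85 = 10.007 in; ε'_s = 0.003(c − d')/c = 0.0022 ≥ ε_y = 0.0021, so the compression steel yields.
M_n = (A_s − A'_s) f_y (d − a/2) + A'_s f_y (d − d') = 433.8 × (31.4 − 4.253) + 145.2 × (31.4 − 2.7) = 11776.4 + 4167.2 = 15943.6 kip·in = 15943.6/12 = 1328.63 kip·ft.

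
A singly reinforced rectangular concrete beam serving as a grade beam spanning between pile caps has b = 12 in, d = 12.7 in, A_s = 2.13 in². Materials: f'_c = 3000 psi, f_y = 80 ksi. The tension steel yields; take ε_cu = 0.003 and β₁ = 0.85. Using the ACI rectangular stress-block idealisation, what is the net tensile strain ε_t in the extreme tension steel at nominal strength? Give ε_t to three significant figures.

a = A_s f_y/(0.85 f'_c b) = 5.569 in.
β₁ = 0.85, so c = a/β₁ = 5.569/0.85 = 6.552 in.
From the linear strain diagram with ε_cu = 0.003: ε_t = 0.003 (d − c)/c = 0.003 × (12.7 − 6.552)/6.552 = 0.00282.
ε_t < 0.004 — the section is over-reinforced for flexure under ACI limits.

ε_t ≈ 0.00282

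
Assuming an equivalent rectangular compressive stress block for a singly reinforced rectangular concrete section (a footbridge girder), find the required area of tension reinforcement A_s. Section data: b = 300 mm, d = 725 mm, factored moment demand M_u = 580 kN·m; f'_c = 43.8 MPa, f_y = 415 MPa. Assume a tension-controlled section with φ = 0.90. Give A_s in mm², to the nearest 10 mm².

M_n = M_u/φ = 580/0.90 = 644.444 kN·m.
With M_n = 0.85 f'_c a b (d − a/2), solve the quadratic for a:
a = d − √(d² − 2M_n/(0.85 f'_c b)) = 725 − √(725² − 2 × 644.444×10⁶/(0.85 × 43.8 × 300)) = 84.51 mm.
A_s = 0.85 f'_c a b / f_y = 0.85 × 43.8 × 84.51 × 300 / 415 = 2274.4 mm².

A_s ≈ 2270 mm²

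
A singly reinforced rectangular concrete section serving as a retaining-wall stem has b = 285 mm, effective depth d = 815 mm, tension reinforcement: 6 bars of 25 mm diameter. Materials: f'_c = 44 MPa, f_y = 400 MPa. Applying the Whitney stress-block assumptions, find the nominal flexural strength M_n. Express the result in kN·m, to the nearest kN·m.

M_n ≈ 895 kN·m

A_s = 6 × 491 = 2946 mm².
T = A_s f_y = 2946 × 400 = 1178400 N = 1178.4 kN.
From C = T: a = T/(0.85 f'_c b) = 1178400/(0.85 × 44 × 285) = 110.55 mm.
M_n = T(d − a/2) = 1178.4 kN × (815 − 55.275) mm = 895.26 kN·m.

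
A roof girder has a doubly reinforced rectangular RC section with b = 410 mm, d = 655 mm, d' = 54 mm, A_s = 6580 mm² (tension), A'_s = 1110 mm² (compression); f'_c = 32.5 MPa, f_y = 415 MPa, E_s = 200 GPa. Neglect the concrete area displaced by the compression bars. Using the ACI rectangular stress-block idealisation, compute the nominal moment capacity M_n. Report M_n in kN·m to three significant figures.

M_n ≈ 1540 kN·m

Assume both tension and compression steel yield.
Net tension couple steel: A_s − A'_s = 5470 mm².
a = (A_s − A'_s) f_y / (0.85 f'_c b) = 2270050/(0.85 × 32.5 × 410) = 200.42 mm.
c = a/β₁ = 200.42/0.818 = 245.01 mm; ε'_s = 0.003(c − d')/c = 0.0023 ≥ f_y/E_s = 0.0021, so compression steel does yield.
M_n = (A_s − A'_s) f_y (d − a/2) + A'_s f_y (d − d') = [2270050 × (655 − 100.21) + 460650 × (655 − 54)] × 10⁻⁶ = 1259.40 + 276.85 = 1536.25 kN·m.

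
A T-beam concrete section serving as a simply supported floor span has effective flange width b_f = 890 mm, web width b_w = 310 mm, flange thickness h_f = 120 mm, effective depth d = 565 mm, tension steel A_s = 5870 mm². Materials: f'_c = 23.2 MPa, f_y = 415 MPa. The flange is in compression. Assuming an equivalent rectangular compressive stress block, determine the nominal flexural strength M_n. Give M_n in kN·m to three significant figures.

M_n ≈ 1200 kN·m

Tension: T = A_s f_y = 5870 × 415 = 2436050 N.
Try a within the flange: a = T/(0.85 f'_c b_f) = 2436050/(0.85 × 23.2 × 890) = 138.80 mm.
a = 138.80 > h_f = 120 mm: the block extends into the web. Split into flange-overhang and web parts.
C_f = 0.85 f'_c (b_f − b_w) h_f = 0.85 × 23.2 × (890 − 310) × 120 = 1372512 N.
Remaining web compression depth: a_w = (T − C_f)/(0.85 f'_c b_w) = (2436050 − 1372512)/(0.85 × 23.2 × 310) = 173.97 mm.
M_n = C_f(d − h_f/2) + (T − C_f)(d − a_w/2) = 1372512 × (565 − 60) + 1063538 × (565 − 86.985) = 693.12 + 508.39 = 1201.51 × 10⁶ N·mm.
M_n = 1201.51 kN·m.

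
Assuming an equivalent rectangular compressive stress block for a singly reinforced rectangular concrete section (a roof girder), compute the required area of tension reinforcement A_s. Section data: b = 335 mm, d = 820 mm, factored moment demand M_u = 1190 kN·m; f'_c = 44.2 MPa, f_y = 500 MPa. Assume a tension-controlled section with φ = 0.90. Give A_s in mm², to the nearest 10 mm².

A_s ≈ 3530 mm²

M_n = M_u/φ = 1190/0.90 = 1322.22 kN·m.
With M_n = 0.85 f'_c a b (d − a/2), solve the quadratic for a:
a = d − √(d² − 2M_n/(0.85 f'_c b)) = 820 − √(820² − 2 × 1322.22×10⁶/(0.85 × 44.2 × 335)) = 140.08 mm.
A_s = 0.85 f'_c a b / f_y = 0.85 × 44.2 × 140.08 × 335 / 500 = 3526.1 mm².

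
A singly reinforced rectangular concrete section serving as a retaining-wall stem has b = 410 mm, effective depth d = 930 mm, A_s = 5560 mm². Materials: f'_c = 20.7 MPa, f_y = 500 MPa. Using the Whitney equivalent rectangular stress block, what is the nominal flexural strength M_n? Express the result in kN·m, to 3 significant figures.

T = A_s f_y = 5560 × 500 = 2780000 N = 2780 kN.
From C = T: a = T/(0.85 f'_c b) = 2780000/(0.85 × 20.7 × 410) = 385.36 mm.
M_n = T(d − a/2) = 2780 kN × (930 − 192.68) mm = 2049.75 kN·m.

M_n ≈ 2050 kN·m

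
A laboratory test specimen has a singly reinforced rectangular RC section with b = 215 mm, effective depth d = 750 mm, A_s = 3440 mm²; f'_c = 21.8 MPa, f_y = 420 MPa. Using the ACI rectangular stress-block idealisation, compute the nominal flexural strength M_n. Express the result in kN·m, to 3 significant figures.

T = A_s f_y = 3440 × 420 = 1444800 N = 1444.8 kN.
From C = T: a = T/(0.85 f'_c b) = 1444800/(0.85 × 21.8 × 215) = 362.66 mm.
M_n = T(d − a/2) = 1444.8 kN × (750 − 181.33) mm = 821.61 kN·m.

M_n ≈ 822 kN·m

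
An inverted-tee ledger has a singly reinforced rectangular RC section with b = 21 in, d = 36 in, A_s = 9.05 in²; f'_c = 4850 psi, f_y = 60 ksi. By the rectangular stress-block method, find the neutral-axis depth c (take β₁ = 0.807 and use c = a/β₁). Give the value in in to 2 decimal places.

c ≈ 7.77 in

T = A_s f_y = 9.05 × 60 = 543 kips.
a = T/(0.85 f'_c b) = 543/(0.85 × 4.85 × 21) = 6.2722 in.
With β₁ = 0.807, c = a/β₁ = 6.2722/0.807 = 7.77 in.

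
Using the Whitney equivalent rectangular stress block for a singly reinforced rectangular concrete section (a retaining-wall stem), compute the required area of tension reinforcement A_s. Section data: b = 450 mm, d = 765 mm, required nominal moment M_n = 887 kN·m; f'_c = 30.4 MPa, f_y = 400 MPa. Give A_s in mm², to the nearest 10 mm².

With M_n = 0.85 f'_c a b (d − a/2), solve the quadratic for a:
a = d − √(d² − 2M_n/(0.85 f'_c b)) = 765 − √(765² − 2 × 887×10⁶/(0.85 × 30.4 × 450)) = 107.23 mm.
A_s = 0.85 f'_c a b / f_y = 0.85 × 30.4 × 107.23 × 450 / 400 = 3117.2 mm².

A_s ≈ 3120 mm²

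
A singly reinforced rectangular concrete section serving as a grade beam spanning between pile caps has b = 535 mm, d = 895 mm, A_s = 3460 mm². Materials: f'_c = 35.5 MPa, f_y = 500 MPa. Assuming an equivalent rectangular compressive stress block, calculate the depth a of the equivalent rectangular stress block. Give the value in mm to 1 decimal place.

a ≈ 107.2 mm

T = A_s f_y = 3460 × 500 = 1730000 N = 1730 kN.
Setting C = 0.85 f'_c a b equal to T: a = 1730000/(0.85 × 35.5 × 535) = 107.2 mm.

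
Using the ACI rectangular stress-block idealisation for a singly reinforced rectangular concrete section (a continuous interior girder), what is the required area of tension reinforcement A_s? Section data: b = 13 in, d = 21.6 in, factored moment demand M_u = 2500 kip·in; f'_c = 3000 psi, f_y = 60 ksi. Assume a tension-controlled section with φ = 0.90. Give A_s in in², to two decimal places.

A_s ≈ 2.38 in²

M_n = M_u/φ = 2500/0.90 = 2777.78 kip·in.
From M_n = 0.85 f'_c a b (d − a/2):
a = d − √(d² − 2M_n/(0.85 f'_c b)) = 21.6 − √(21.6² − 2 × 2777.78/(0.85 × 3 × 13)) = 4.309 in.
A_s = 0.85 f'_c a b / f_y = 0.85 × 3 × 4.309 × 13 / 60 = 2.381 in².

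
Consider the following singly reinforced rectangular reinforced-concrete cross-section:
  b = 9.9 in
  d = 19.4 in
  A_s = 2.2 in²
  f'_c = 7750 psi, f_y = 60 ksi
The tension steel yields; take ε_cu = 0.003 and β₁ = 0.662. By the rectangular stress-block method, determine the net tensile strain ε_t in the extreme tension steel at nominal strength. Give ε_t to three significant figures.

ε_t ≈ 0.0160

a = A_s f_y/(0.85 f'_c b) = 2.024 in.
β₁ = 0.662, so c = a/β₁ = 2.024/0.662 = 3.057 in.
From the linear strain diagram with ε_cu = 0.003: ε_t = 0.003 (d − c)/c = 0.003 × (19.4 − 3.057)/3.057 = 0.0160.
Since ε_t ≥ 0.005, the section is tension-controlled.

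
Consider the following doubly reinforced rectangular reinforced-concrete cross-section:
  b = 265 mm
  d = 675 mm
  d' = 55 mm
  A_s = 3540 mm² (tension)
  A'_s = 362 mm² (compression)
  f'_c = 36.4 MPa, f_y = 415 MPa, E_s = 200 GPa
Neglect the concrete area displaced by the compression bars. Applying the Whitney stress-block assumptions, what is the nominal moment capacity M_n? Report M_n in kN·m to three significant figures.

Assume both tension and compression steel yield.
Net tension couple steel: A_s − A'_s = 3178 mm².
a = (A_s − A'_s) f_y / (0.85 f'_c b) = 1318870/(0.85 × 36.4 × 265) = 160.86 mm.
c = a/β₁ = 160.86/0.79 = 203.62 mm; ε'_s = 0.003(c − d')/c = 0.0022 ≥ f_y/E_s = 0.0021, so compression steel does yield.
M_n = (A_s − A'_s) f_y (d − a/2) + A'_s f_y (d − d') = [1318870 × (675 − 80.43) + 150230 × (675 − 55)] × 10⁻⁶ = 784.16 + 93.14 = 877.30 kN·m.

M_n ≈ 877 kN·m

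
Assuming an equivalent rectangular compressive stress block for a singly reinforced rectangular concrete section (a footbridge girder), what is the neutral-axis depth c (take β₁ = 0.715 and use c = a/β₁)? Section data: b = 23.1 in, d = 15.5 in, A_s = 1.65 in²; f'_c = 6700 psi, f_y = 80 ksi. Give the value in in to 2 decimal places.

T = A_s f_y = 1.65 × 80 = 132 kips.
a = T/(0.85 f'_c b) = 132/(0.85 × 6.7 × 23.1) = 1.0034 in.
With β₁ = 0.715, c = a/β₁ = 1.0034/0.715 = 1.40 in.

c ≈ 1.40 in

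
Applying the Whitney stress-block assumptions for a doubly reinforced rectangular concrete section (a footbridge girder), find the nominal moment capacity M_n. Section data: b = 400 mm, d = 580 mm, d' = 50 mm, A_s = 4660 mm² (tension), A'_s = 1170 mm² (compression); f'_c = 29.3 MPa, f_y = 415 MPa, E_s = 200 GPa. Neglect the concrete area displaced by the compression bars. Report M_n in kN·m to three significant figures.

Assume both tension and compression steel yield.
Net tension couple steel: A_s − A'_s = 3490 mm².
a = (A_s − A'_s) f_y / (0.85 f'_c b) = 1448350/(0.85 × 29.3 × 400) = 145.39 mm.
c = a/β₁ = 145.39/0.841 = 172.88 mm; ε'_s = 0.003(c − d')/c = 0.0021 ≥ f_y/E_s = 0.0021, so compression steel does yield.
M_n = (A_s − A'_s) f_y (d − a/2) + A'_s f_y (d − d') = [1448350 × (580 − 72.695) + 485550 × (580 − 50)] × 10⁻⁶ = 734.76 + 257.34 = 992.10 kN·m.

M_n ≈ 992 kN·m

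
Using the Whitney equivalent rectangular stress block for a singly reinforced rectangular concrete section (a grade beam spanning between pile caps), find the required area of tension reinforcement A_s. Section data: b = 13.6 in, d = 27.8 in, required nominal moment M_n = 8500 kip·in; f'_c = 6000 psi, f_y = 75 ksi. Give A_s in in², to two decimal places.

A_s ≈ 4.46 in²

From M_n = 0.85 f'_c a b (d − a/2):
a = d − √(d² − 2M_n/(0.85 f'_c b)) = 27.8 − √(27.8² − 2 × 8500/(0.85 × 6 × 13.6)) = 4.827 in.
A_s = 0.85 f'_c a b / f_y = 0.85 × 6 × 4.827 × 13.6 / 75 = 4.464 in².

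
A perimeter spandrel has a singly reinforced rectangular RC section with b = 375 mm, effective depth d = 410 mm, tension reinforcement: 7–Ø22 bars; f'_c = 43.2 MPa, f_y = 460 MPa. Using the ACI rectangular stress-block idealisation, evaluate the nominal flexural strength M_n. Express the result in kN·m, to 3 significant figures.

M_n ≈ 447 kN·m

A_s = 7 × 380 = 2660 mm².
T = A_s f_y = 2660 × 460 = 1223600 N = 1223.6 kN.
From C = T: a = T/(0.85 f'_c b) = 1223600/(0.85 × 43.2 × 375) = 88.86 mm.
M_n = T(d − a/2) = 1223.6 kN × (410 − 44.43) mm = 447.31 kN·m.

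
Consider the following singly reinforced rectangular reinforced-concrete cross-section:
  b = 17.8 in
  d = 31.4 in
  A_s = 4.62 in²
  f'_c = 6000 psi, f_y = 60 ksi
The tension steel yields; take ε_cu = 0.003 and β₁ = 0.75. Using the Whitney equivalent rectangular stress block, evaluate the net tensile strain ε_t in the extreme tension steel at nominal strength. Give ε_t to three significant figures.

a = A_s f_y/(0.85 f'_c b) = 3.054 in.
β₁ = 0.75, so c = a/β₁ = 3.054/0.75 = 4.072 in.
From the linear strain diagram with ε_cu = 0.003: ε_t = 0.003 (d − c)/c = 0.003 × (31.4 − 4.072)/4.072 = 0.0201.
Since ε_t ≥ 0.005, the section is tension-controlled.

ε_t ≈ 0.0201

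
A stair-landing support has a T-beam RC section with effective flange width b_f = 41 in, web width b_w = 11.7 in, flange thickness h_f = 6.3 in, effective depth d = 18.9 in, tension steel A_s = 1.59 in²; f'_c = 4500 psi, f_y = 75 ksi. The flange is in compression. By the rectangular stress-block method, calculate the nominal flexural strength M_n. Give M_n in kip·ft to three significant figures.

Tension: T = A_s f_y = 1.59 × 75 = 119.25 kips.
Try a within the flange: a = T/(0.85 f'_c b_f) = 119.25/(0.85 × 4.5 × 41) = 0.760 in.
Since a = 0.760 ≤ h_f = 6.3 in, the stress block lies entirely in the flange; analyse as a rectangular beam of width b_f.
M_n = T(d − a/2) = 119.25 × (18.9 − 0.38) = 2208.5 kip·in.
M_n = 2208.5/12 = 184.04 kip·ft.

M_n ≈ 184 kip·ft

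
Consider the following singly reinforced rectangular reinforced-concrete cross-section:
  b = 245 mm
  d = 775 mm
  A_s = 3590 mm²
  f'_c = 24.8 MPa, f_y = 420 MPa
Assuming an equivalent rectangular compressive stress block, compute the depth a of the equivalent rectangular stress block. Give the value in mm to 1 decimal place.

T = A_s f_y = 3590 × 420 = 1507800 N = 1507.8 kN.
Setting C = 0.85 f'_c a b equal to T: a = 1507800/(0.85 × 24.8 × 245) = 291.9 mm.

a ≈ 291.9 mm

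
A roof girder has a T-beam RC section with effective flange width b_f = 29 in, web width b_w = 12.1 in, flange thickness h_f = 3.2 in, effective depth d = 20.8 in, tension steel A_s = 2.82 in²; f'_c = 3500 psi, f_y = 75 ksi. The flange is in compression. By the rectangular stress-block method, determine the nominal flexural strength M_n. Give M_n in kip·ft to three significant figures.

M_n ≈ 345 kip·ft

Tension: T = A_s f_y = 2.82 × 75 = 211.5 kips.
Try a within the flange: a = T/(0.85 f'_c b_f) = 211.5/(0.85 × 3.5 × 29) = 2.451 in.
Since a = 2.451 ≤ h_f = 3.2 in, the stress block lies entirely in the flange; analyse as a rectangular beam of width b_f.
M_n = T(d − a/2) = 211.5 × (20.8 − 1.2255) = 4140.0 kip·in.
M_n = 4140.0/12 = 345.00 kip·ft.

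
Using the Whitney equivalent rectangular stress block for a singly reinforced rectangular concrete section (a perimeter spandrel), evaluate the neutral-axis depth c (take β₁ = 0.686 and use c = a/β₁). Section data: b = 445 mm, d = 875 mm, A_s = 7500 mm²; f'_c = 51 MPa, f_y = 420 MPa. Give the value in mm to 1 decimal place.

c ≈ 238.0 mm

T = A_s f_y = 7500 × 420 = 3150000 N = 3150 kN.
Setting C = 0.85 f'_c a b equal to T: a = 3150000/(0.85 × 51 × 445) = 163.291 mm.
With β₁ = 0.686, c = a/β₁ = 163.291/0.686 = 238.0 mm.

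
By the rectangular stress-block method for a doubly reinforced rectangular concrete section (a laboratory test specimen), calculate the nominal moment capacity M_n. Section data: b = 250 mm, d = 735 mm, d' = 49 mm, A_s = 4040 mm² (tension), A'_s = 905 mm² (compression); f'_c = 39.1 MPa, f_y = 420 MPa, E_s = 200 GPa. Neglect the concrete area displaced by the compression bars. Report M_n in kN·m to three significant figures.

M_n ≈ 1120 kN·m

Assume both tension and compression steel yield.
Net tension couple steel: A_s − A'_s = 3135 mm².
a = (A_s − A'_s) f_y / (0.85 f'_c b) = 1316700/(0.85 × 39.1 × 250) = 158.47 mm.
c = a/β₁ = 158.47/0.771 = 205.54 mm; ε'_s = 0.003(c − d')/c = 0.0023 ≥ f_y/E_s = 0.0021, so compression steel does yield.
M_n = (A_s − A'_s) f_y (d − a/2) + A'_s f_y (d − d') = [1316700 × (735 − 79.235) + 380100 × (735 − 49)] × 10⁻⁶ = 863.45 + 260.75 = 1124.20 kN·m.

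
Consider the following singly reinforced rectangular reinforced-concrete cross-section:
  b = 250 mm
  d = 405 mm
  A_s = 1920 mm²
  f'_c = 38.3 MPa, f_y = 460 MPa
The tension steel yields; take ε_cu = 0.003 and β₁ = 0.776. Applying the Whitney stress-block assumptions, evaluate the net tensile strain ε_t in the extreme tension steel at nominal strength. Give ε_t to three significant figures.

ε_t ≈ 0.00569

a = A_s f_y/(0.85 f'_c b) = 108.52 mm.
β₁ = 0.776, so c = a/β₁ = 108.52/0.776 = 139.85 mm.
From the linear strain diagram with ε_cu = 0.003: ε_t = 0.003 (d − c)/c = 0.003 × (405 − 139.85)/139.85 = 0.00569.
Since ε_t ≥ 0.005, the section is tension-controlled.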